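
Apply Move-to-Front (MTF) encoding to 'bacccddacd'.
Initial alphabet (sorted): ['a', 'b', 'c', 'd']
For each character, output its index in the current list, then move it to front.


MTF encoding:
'b': index 1 in ['a', 'b', 'c', 'd'] -> ['b', 'a', 'c', 'd']
'a': index 1 in ['b', 'a', 'c', 'd'] -> ['a', 'b', 'c', 'd']
'c': index 2 in ['a', 'b', 'c', 'd'] -> ['c', 'a', 'b', 'd']
'c': index 0 in ['c', 'a', 'b', 'd'] -> ['c', 'a', 'b', 'd']
'c': index 0 in ['c', 'a', 'b', 'd'] -> ['c', 'a', 'b', 'd']
'd': index 3 in ['c', 'a', 'b', 'd'] -> ['d', 'c', 'a', 'b']
'd': index 0 in ['d', 'c', 'a', 'b'] -> ['d', 'c', 'a', 'b']
'a': index 2 in ['d', 'c', 'a', 'b'] -> ['a', 'd', 'c', 'b']
'c': index 2 in ['a', 'd', 'c', 'b'] -> ['c', 'a', 'd', 'b']
'd': index 2 in ['c', 'a', 'd', 'b'] -> ['d', 'c', 'a', 'b']


Output: [1, 1, 2, 0, 0, 3, 0, 2, 2, 2]


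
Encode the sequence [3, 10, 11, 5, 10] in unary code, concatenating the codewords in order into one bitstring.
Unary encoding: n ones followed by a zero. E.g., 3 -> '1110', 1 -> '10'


Encode each number as n ones followed by a terminating 0:
  3 -> 1110 (4 bits)
  10 -> 11111111110 (11 bits)
  11 -> 111111111110 (12 bits)
  5 -> 111110 (6 bits)
  10 -> 11111111110 (11 bits)
Total length = 4 + 11 + 12 + 6 + 11 = 44 bits.

Unary([3, 10, 11, 5, 10]) = 11101111111111011111111111011111011111111110 (44 bits)


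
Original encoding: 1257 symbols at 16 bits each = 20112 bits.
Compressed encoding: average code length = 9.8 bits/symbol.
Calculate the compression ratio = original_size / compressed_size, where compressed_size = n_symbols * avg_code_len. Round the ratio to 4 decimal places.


original_size = n_symbols * orig_bits = 1257 * 16 = 20112 bits
compressed_size = n_symbols * avg_code_len = 1257 * 9.8 = 12318.6 bits
ratio = original_size / compressed_size = 20112 / 12318.6 = 1.6327

Compression ratio = 1.6327


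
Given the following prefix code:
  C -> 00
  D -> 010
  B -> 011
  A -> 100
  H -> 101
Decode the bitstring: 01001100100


Decoding step by step:
Bits 010 -> D
Bits 011 -> B
Bits 00 -> C
Bits 100 -> A


Decoded message: DBCA


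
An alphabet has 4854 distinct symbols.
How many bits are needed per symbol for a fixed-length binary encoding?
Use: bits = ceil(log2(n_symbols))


log2(4854) = 12.245
Bracket: 2^12 = 4096 < 4854 <= 2^13 = 8192
So ceil(log2(4854)) = 13

bits = ceil(log2(4854)) = ceil(12.245) = 13 bits


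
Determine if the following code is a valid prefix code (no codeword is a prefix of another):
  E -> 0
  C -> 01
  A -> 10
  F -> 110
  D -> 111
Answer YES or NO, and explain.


Checking each pair (does one codeword prefix another?):
  E='0' vs C='01': prefix -- VIOLATION

NO -- this is NOT a valid prefix code. E (0) is a prefix of C (01).


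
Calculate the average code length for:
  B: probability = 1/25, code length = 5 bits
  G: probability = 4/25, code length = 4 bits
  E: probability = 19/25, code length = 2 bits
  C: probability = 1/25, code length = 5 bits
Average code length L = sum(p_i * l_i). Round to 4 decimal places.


Weighted contributions p_i * l_i:
  B: (1/25) * 5 = 5/25
  G: (4/25) * 4 = 16/25
  E: (19/25) * 2 = 38/25
  C: (1/25) * 5 = 5/25
Sum = (5 + 16 + 38 + 5)/25 = 64/25

L = 64/25 = 2.5600 bits/symbol


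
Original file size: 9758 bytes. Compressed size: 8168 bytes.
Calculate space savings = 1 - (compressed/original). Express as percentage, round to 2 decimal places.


ratio = compressed/original = 8168/9758 = 0.837057
savings = 1 - ratio = 1 - 0.837057 = 0.162943
as a percentage: 0.162943 * 100 = 16.29%

Space savings = 1 - 8168/9758 = 16.29%


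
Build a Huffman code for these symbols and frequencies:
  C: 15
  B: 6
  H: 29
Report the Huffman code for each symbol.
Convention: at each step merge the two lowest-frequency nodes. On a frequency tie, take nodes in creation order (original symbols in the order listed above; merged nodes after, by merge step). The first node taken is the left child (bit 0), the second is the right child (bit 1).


Huffman tree construction:
Step 1: Merge B(6) + C(15) = 21
Step 2: Merge (B+C)(21) + H(29) = 50
Read each symbol's code off the tree from the root (left child = 0, right child = 1).

Codes:
  C: 01 (length 2)
  B: 00 (length 2)
  H: 1 (length 1)
Average code length: 71/50 = 1.4200 bits/symbol


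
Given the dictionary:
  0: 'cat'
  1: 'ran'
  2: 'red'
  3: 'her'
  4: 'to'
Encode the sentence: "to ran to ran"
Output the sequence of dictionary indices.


Look up each word in the dictionary:
  'to' -> 4
  'ran' -> 1
  'to' -> 4
  'ran' -> 1

Encoded: [4, 1, 4, 1]


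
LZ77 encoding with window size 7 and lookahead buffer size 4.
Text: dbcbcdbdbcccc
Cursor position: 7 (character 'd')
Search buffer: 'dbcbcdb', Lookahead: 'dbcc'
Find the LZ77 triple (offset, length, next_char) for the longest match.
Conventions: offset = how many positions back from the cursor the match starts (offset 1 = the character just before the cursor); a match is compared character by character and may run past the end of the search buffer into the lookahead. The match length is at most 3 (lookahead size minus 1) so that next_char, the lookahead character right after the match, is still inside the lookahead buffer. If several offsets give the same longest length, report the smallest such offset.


Try each offset into the search buffer:
  offset=1 (pos 6, char 'b'): match length 0
  offset=2 (pos 5, char 'd'): match length 2
  offset=3 (pos 4, char 'c'): match length 0
  offset=4 (pos 3, char 'b'): match length 0
  offset=5 (pos 2, char 'c'): match length 0
  offset=6 (pos 1, char 'b'): match length 0
  offset=7 (pos 0, char 'd'): match length 3
Longest match has length 3 at offset 7.
next_char = character at position 7 + 3 = 10 -> 'c'

Best match: offset=7, length=3 (matching 'dbc' starting at position 0)
LZ77 triple: (7, 3, 'c')


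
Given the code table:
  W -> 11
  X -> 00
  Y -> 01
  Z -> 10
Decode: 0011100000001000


Decoding:
00 -> X
11 -> W
10 -> Z
00 -> X
00 -> X
00 -> X
10 -> Z
00 -> X


Result: XWZXXXZX


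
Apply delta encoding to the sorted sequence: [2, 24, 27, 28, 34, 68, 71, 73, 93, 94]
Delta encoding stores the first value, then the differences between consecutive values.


First value: 2
Deltas:
  24 - 2 = 22
  27 - 24 = 3
  28 - 27 = 1
  34 - 28 = 6
  68 - 34 = 34
  71 - 68 = 3
  73 - 71 = 2
  93 - 73 = 20
  94 - 93 = 1


Delta encoded: [2, 22, 3, 1, 6, 34, 3, 2, 20, 1]


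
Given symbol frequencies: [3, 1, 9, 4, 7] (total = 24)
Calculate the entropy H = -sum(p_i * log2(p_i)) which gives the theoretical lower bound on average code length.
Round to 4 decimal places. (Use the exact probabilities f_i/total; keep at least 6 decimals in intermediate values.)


Per-symbol terms -p_i * log2(p_i) with p_i = f_i/24:
  p = 3/24 = 0.125000: log2(p) = -3.000000, -p*log2(p) = 0.375000
  p = 1/24 = 0.041667: log2(p) = -4.584963, -p*log2(p) = 0.191040
  p = 9/24 = 0.375000: log2(p) = -1.415037, -p*log2(p) = 0.530639
  p = 4/24 = 0.166667: log2(p) = -2.584963, -p*log2(p) = 0.430827
  p = 7/24 = 0.291667: log2(p) = -1.777608, -p*log2(p) = 0.518469
H = 0.375000 + 0.191040 + 0.530639 + 0.430827 + 0.518469 = 2.045975

H = 2.046 bits/symbol


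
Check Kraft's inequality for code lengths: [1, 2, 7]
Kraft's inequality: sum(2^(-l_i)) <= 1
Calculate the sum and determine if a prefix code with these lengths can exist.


Sum = 2^(-1) + 2^(-2) + 2^(-7)
    = 0.5 + 0.25 + 0.0078125
    = 97/128 = 0.7578125
Since 0.7578125 <= 1, Kraft's inequality IS satisfied.
A prefix code with these lengths CAN exist.

Kraft sum = 0.7578125. Satisfied.


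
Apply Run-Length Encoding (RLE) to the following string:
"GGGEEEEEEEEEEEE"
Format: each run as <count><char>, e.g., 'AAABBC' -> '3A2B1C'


Scanning runs left to right:
  i=0: run of 'G' x 3 -> '3G'
  i=3: run of 'E' x 12 -> '12E'

RLE = 3G12E


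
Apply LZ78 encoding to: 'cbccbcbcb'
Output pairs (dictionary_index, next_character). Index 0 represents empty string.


LZ78 encoding steps:
Dictionary: {0: ''}
Step 1: w='' (idx 0), next='c' -> output (0, 'c'), add 'c' as idx 1
Step 2: w='' (idx 0), next='b' -> output (0, 'b'), add 'b' as idx 2
Step 3: w='c' (idx 1), next='c' -> output (1, 'c'), add 'cc' as idx 3
Step 4: w='b' (idx 2), next='c' -> output (2, 'c'), add 'bc' as idx 4
Step 5: w='bc' (idx 4), next='b' -> output (4, 'b'), add 'bcb' as idx 5


Encoded: [(0, 'c'), (0, 'b'), (1, 'c'), (2, 'c'), (4, 'b')]


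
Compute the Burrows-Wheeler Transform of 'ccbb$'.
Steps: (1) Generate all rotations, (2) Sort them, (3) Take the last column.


Rotations (sorted):
  0: $ccbb -> last char: b
  1: b$ccb -> last char: b
  2: bb$cc -> last char: c
  3: cbb$c -> last char: c
  4: ccbb$ -> last char: $


BWT = bbcc$


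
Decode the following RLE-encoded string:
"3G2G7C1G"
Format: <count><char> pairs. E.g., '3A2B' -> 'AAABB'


Expanding each <count><char> pair:
  3G -> 'GGG'
  2G -> 'GG'
  7C -> 'CCCCCCC'
  1G -> 'G'

Decoded = GGGGGCCCCCCCG


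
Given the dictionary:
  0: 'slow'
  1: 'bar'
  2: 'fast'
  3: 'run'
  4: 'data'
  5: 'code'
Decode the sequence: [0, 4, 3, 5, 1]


Look up each index in the dictionary:
  0 -> 'slow'
  4 -> 'data'
  3 -> 'run'
  5 -> 'code'
  1 -> 'bar'

Decoded: "slow data run code bar"


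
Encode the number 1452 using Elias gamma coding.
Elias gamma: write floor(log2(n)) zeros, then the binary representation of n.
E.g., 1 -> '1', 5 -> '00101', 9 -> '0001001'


num_bits = floor(log2(1452)) + 1 = 11
leading_zeros = num_bits - 1 = 10
binary(1452) = 10110101100

Elias gamma(1452) = '0000000000' + '10110101100' = 000000000010110101100 (21 bits)


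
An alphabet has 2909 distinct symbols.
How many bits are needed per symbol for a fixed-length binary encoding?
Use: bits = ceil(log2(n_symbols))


log2(2909) = 11.5063
Bracket: 2^11 = 2048 < 2909 <= 2^12 = 4096
So ceil(log2(2909)) = 12

bits = ceil(log2(2909)) = ceil(11.5063) = 12 bits


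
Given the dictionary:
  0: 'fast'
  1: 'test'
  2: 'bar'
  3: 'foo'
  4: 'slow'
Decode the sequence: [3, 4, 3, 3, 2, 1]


Look up each index in the dictionary:
  3 -> 'foo'
  4 -> 'slow'
  3 -> 'foo'
  3 -> 'foo'
  2 -> 'bar'
  1 -> 'test'

Decoded: "foo slow foo foo bar test"


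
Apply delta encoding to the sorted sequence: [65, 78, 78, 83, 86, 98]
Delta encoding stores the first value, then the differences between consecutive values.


First value: 65
Deltas:
  78 - 65 = 13
  78 - 78 = 0
  83 - 78 = 5
  86 - 83 = 3
  98 - 86 = 12


Delta encoded: [65, 13, 0, 5, 3, 12]


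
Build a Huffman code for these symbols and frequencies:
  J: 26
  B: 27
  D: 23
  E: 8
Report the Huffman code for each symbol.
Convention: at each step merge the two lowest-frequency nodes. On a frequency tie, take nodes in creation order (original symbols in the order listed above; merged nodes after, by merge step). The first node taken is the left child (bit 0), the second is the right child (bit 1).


Huffman tree construction:
Step 1: Merge E(8) + D(23) = 31
Step 2: Merge J(26) + B(27) = 53
Step 3: Merge (E+D)(31) + (J+B)(53) = 84
Read each symbol's code off the tree from the root (left child = 0, right child = 1).

Codes:
  J: 10 (length 2)
  B: 11 (length 2)
  D: 01 (length 2)
  E: 00 (length 2)
Average code length: 168/84 = 2.0000 bits/symbol


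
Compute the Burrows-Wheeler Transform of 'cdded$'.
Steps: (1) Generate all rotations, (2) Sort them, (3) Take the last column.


Rotations (sorted):
  0: $cdded -> last char: d
  1: cdded$ -> last char: $
  2: d$cdde -> last char: e
  3: dded$c -> last char: c
  4: ded$cd -> last char: d
  5: ed$cdd -> last char: d


BWT = d$ecdd


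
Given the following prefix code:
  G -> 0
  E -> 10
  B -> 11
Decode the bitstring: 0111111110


Decoding step by step:
Bits 0 -> G
Bits 11 -> B
Bits 11 -> B
Bits 11 -> B
Bits 11 -> B
Bits 0 -> G


Decoded message: GBBBBG


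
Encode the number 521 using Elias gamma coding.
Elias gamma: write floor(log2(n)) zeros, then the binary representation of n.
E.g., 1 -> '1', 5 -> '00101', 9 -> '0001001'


num_bits = floor(log2(521)) + 1 = 10
leading_zeros = num_bits - 1 = 9
binary(521) = 1000001001

Elias gamma(521) = '000000000' + '1000001001' = 0000000001000001001 (19 bits)


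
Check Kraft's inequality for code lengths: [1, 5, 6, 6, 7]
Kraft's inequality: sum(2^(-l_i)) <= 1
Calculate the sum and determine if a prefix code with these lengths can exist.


Sum = 2^(-1) + 2^(-5) + 2^(-6) + 2^(-6) + 2^(-7)
    = 0.5 + 0.03125 + 0.015625 + 0.015625 + 0.0078125
    = 73/128 = 0.5703125
Since 0.5703125 <= 1, Kraft's inequality IS satisfied.
A prefix code with these lengths CAN exist.

Kraft sum = 0.5703125. Satisfied.


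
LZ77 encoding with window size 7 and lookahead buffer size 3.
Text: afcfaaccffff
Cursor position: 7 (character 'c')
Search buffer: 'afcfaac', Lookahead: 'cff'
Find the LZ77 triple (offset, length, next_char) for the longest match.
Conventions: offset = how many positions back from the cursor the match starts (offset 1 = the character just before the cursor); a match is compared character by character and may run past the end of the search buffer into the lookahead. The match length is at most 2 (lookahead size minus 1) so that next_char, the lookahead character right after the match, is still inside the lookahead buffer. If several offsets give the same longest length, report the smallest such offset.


Try each offset into the search buffer:
  offset=1 (pos 6, char 'c'): match length 1
  offset=2 (pos 5, char 'a'): match length 0
  offset=3 (pos 4, char 'a'): match length 0
  offset=4 (pos 3, char 'f'): match length 0
  offset=5 (pos 2, char 'c'): match length 2
  offset=6 (pos 1, char 'f'): match length 0
  offset=7 (pos 0, char 'a'): match length 0
Longest match has length 2 at offset 5.
next_char = character at position 7 + 2 = 9 -> 'f'

Best match: offset=5, length=2 (matching 'cf' starting at position 2)
LZ77 triple: (5, 2, 'f')


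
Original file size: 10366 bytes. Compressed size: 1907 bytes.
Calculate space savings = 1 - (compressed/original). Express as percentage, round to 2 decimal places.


ratio = compressed/original = 1907/10366 = 0.183967
savings = 1 - ratio = 1 - 0.183967 = 0.816033
as a percentage: 0.816033 * 100 = 81.6%

Space savings = 1 - 1907/10366 = 81.6%


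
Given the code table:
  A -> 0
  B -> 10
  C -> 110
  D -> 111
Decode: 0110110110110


Decoding:
0 -> A
110 -> C
110 -> C
110 -> C
110 -> C


Result: ACCCC


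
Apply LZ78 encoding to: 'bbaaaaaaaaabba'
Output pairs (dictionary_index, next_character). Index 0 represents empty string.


LZ78 encoding steps:
Dictionary: {0: ''}
Step 1: w='' (idx 0), next='b' -> output (0, 'b'), add 'b' as idx 1
Step 2: w='b' (idx 1), next='a' -> output (1, 'a'), add 'ba' as idx 2
Step 3: w='' (idx 0), next='a' -> output (0, 'a'), add 'a' as idx 3
Step 4: w='a' (idx 3), next='a' -> output (3, 'a'), add 'aa' as idx 4
Step 5: w='aa' (idx 4), next='a' -> output (4, 'a'), add 'aaa' as idx 5
Step 6: w='aa' (idx 4), next='b' -> output (4, 'b'), add 'aab' as idx 6
Step 7: w='ba' (idx 2), end of input -> output (2, '')


Encoded: [(0, 'b'), (1, 'a'), (0, 'a'), (3, 'a'), (4, 'a'), (4, 'b'), (2, '')]


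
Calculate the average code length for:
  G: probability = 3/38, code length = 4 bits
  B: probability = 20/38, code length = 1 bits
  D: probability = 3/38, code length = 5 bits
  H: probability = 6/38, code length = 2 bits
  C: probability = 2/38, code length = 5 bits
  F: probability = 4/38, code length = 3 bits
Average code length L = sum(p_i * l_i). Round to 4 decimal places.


Weighted contributions p_i * l_i:
  G: (3/38) * 4 = 12/38
  B: (20/38) * 1 = 20/38
  D: (3/38) * 5 = 15/38
  H: (6/38) * 2 = 12/38
  C: (2/38) * 5 = 10/38
  F: (4/38) * 3 = 12/38
Sum = (12 + 20 + 15 + 12 + 10 + 12)/38 = 81/38

L = 81/38 = 2.1316 bits/symbol


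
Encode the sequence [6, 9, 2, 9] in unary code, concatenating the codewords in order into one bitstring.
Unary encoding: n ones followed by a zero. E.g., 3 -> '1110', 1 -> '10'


Encode each number as n ones followed by a terminating 0:
  6 -> 1111110 (7 bits)
  9 -> 1111111110 (10 bits)
  2 -> 110 (3 bits)
  9 -> 1111111110 (10 bits)
Total length = 7 + 10 + 3 + 10 = 30 bits.

Unary([6, 9, 2, 9]) = 111111011111111101101111111110 (30 bits)


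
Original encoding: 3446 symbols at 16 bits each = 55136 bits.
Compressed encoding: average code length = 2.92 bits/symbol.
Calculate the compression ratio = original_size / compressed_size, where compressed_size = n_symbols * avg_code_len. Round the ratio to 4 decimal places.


original_size = n_symbols * orig_bits = 3446 * 16 = 55136 bits
compressed_size = n_symbols * avg_code_len = 3446 * 2.92 = 10062.32 bits
ratio = original_size / compressed_size = 55136 / 10062.32 = 5.4795

Compression ratio = 5.4795


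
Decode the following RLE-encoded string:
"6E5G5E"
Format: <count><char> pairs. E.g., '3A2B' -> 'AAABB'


Expanding each <count><char> pair:
  6E -> 'EEEEEE'
  5G -> 'GGGGG'
  5E -> 'EEEEE'

Decoded = EEEEEEGGGGGEEEEE


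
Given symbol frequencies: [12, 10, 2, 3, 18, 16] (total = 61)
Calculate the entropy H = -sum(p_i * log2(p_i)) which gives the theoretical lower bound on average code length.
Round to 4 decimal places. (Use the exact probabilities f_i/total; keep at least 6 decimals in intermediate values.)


Per-symbol terms -p_i * log2(p_i) with p_i = f_i/61:
  p = 12/61 = 0.196721: log2(p) = -2.345775, -p*log2(p) = 0.461464
  p = 10/61 = 0.163934: log2(p) = -2.608809, -p*log2(p) = 0.427674
  p = 2/61 = 0.032787: log2(p) = -4.930737, -p*log2(p) = 0.161664
  p = 3/61 = 0.049180: log2(p) = -4.345775, -p*log2(p) = 0.213727
  p = 18/61 = 0.295082: log2(p) = -1.760812, -p*log2(p) = 0.519584
  p = 16/61 = 0.262295: log2(p) = -1.930737, -p*log2(p) = 0.506423
H = 0.461464 + 0.427674 + 0.161664 + 0.213727 + 0.519584 + 0.506423 = 2.290536

H = 2.2905 bits/symbol


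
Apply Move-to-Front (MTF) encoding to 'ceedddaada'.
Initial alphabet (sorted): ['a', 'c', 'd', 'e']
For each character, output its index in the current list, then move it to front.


MTF encoding:
'c': index 1 in ['a', 'c', 'd', 'e'] -> ['c', 'a', 'd', 'e']
'e': index 3 in ['c', 'a', 'd', 'e'] -> ['e', 'c', 'a', 'd']
'e': index 0 in ['e', 'c', 'a', 'd'] -> ['e', 'c', 'a', 'd']
'd': index 3 in ['e', 'c', 'a', 'd'] -> ['d', 'e', 'c', 'a']
'd': index 0 in ['d', 'e', 'c', 'a'] -> ['d', 'e', 'c', 'a']
'd': index 0 in ['d', 'e', 'c', 'a'] -> ['d', 'e', 'c', 'a']
'a': index 3 in ['d', 'e', 'c', 'a'] -> ['a', 'd', 'e', 'c']
'a': index 0 in ['a', 'd', 'e', 'c'] -> ['a', 'd', 'e', 'c']
'd': index 1 in ['a', 'd', 'e', 'c'] -> ['d', 'a', 'e', 'c']
'a': index 1 in ['d', 'a', 'e', 'c'] -> ['a', 'd', 'e', 'c']


Output: [1, 3, 0, 3, 0, 0, 3, 0, 1, 1]


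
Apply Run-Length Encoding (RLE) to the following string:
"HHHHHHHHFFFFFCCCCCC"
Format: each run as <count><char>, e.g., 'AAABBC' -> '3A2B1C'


Scanning runs left to right:
  i=0: run of 'H' x 8 -> '8H'
  i=8: run of 'F' x 5 -> '5F'
  i=13: run of 'C' x 6 -> '6C'

RLE = 8H5F6C


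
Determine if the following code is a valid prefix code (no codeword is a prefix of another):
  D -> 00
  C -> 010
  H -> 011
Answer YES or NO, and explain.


Checking each pair (does one codeword prefix another?):
  D='00' vs C='010': no prefix
  D='00' vs H='011': no prefix
  C='010' vs D='00': no prefix
  C='010' vs H='011': no prefix
  H='011' vs D='00': no prefix
  H='011' vs C='010': no prefix
No violation found over all pairs.

YES -- this is a valid prefix code. No codeword is a prefix of any other codeword.


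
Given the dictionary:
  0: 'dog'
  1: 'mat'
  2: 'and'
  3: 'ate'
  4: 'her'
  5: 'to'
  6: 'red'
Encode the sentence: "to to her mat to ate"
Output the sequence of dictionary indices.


Look up each word in the dictionary:
  'to' -> 5
  'to' -> 5
  'her' -> 4
  'mat' -> 1
  'to' -> 5
  'ate' -> 3

Encoded: [5, 5, 4, 1, 5, 3]


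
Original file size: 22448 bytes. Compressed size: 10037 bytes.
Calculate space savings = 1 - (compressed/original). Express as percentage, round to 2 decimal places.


ratio = compressed/original = 10037/22448 = 0.447122
savings = 1 - ratio = 1 - 0.447122 = 0.552878
as a percentage: 0.552878 * 100 = 55.29%

Space savings = 1 - 10037/22448 = 55.29%


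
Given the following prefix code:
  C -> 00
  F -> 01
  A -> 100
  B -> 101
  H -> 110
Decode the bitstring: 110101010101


Decoding step by step:
Bits 110 -> H
Bits 101 -> B
Bits 01 -> F
Bits 01 -> F
Bits 01 -> F


Decoded message: HBFFF


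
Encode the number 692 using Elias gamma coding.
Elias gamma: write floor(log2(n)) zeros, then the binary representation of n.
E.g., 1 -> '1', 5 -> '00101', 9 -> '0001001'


num_bits = floor(log2(692)) + 1 = 10
leading_zeros = num_bits - 1 = 9
binary(692) = 1010110100

Elias gamma(692) = '000000000' + '1010110100' = 0000000001010110100 (19 bits)


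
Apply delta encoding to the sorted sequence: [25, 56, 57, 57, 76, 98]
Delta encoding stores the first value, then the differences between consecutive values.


First value: 25
Deltas:
  56 - 25 = 31
  57 - 56 = 1
  57 - 57 = 0
  76 - 57 = 19
  98 - 76 = 22


Delta encoded: [25, 31, 1, 0, 19, 22]


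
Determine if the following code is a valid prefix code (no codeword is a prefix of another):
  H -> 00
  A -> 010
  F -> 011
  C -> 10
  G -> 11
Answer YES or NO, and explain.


Checking each pair (does one codeword prefix another?):
  H='00' vs A='010': no prefix
  H='00' vs F='011': no prefix
  H='00' vs C='10': no prefix
  H='00' vs G='11': no prefix
  A='010' vs H='00': no prefix
  A='010' vs F='011': no prefix
  A='010' vs C='10': no prefix
  A='010' vs G='11': no prefix
  F='011' vs H='00': no prefix
  F='011' vs A='010': no prefix
  F='011' vs C='10': no prefix
  F='011' vs G='11': no prefix
  C='10' vs H='00': no prefix
  C='10' vs A='010': no prefix
  C='10' vs F='011': no prefix
  C='10' vs G='11': no prefix
  G='11' vs H='00': no prefix
  G='11' vs A='010': no prefix
  G='11' vs F='011': no prefix
  G='11' vs C='10': no prefix
No violation found over all pairs.

YES -- this is a valid prefix code. No codeword is a prefix of any other codeword.


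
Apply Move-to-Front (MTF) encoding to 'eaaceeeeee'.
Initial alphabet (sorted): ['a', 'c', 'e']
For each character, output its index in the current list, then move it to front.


MTF encoding:
'e': index 2 in ['a', 'c', 'e'] -> ['e', 'a', 'c']
'a': index 1 in ['e', 'a', 'c'] -> ['a', 'e', 'c']
'a': index 0 in ['a', 'e', 'c'] -> ['a', 'e', 'c']
'c': index 2 in ['a', 'e', 'c'] -> ['c', 'a', 'e']
'e': index 2 in ['c', 'a', 'e'] -> ['e', 'c', 'a']
'e': index 0 in ['e', 'c', 'a'] -> ['e', 'c', 'a']
'e': index 0 in ['e', 'c', 'a'] -> ['e', 'c', 'a']
'e': index 0 in ['e', 'c', 'a'] -> ['e', 'c', 'a']
'e': index 0 in ['e', 'c', 'a'] -> ['e', 'c', 'a']
'e': index 0 in ['e', 'c', 'a'] -> ['e', 'c', 'a']


Output: [2, 1, 0, 2, 2, 0, 0, 0, 0, 0]


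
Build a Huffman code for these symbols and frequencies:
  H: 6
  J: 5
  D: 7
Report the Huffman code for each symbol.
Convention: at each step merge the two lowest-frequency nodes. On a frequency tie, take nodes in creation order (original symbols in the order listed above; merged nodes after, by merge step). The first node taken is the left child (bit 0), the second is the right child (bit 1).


Huffman tree construction:
Step 1: Merge J(5) + H(6) = 11
Step 2: Merge D(7) + (J+H)(11) = 18
Read each symbol's code off the tree from the root (left child = 0, right child = 1).

Codes:
  H: 11 (length 2)
  J: 10 (length 2)
  D: 0 (length 1)
Average code length: 29/18 = 1.6111 bits/symbol


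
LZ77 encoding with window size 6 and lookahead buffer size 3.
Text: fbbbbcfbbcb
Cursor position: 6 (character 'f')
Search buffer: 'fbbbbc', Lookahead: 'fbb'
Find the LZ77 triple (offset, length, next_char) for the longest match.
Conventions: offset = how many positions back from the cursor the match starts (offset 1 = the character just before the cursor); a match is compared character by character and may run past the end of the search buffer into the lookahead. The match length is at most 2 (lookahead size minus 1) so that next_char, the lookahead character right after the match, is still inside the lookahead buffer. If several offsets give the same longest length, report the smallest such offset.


Try each offset into the search buffer:
  offset=1 (pos 5, char 'c'): match length 0
  offset=2 (pos 4, char 'b'): match length 0
  offset=3 (pos 3, char 'b'): match length 0
  offset=4 (pos 2, char 'b'): match length 0
  offset=5 (pos 1, char 'b'): match length 0
  offset=6 (pos 0, char 'f'): match length 2
Longest match has length 2 at offset 6.
next_char = character at position 6 + 2 = 8 -> 'b'

Best match: offset=6, length=2 (matching 'fb' starting at position 0)
LZ77 triple: (6, 2, 'b')


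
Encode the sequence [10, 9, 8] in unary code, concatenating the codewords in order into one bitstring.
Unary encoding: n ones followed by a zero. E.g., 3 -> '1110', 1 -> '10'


Encode each number as n ones followed by a terminating 0:
  10 -> 11111111110 (11 bits)
  9 -> 1111111110 (10 bits)
  8 -> 111111110 (9 bits)
Total length = 11 + 10 + 9 = 30 bits.

Unary([10, 9, 8]) = 111111111101111111110111111110 (30 bits)


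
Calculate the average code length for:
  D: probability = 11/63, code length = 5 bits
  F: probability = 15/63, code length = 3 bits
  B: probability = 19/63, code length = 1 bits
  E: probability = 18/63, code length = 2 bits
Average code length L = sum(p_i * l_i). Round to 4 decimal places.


Weighted contributions p_i * l_i:
  D: (11/63) * 5 = 55/63
  F: (15/63) * 3 = 45/63
  B: (19/63) * 1 = 19/63
  E: (18/63) * 2 = 36/63
Sum = (55 + 45 + 19 + 36)/63 = 155/63

L = 155/63 = 2.4603 bits/symbol


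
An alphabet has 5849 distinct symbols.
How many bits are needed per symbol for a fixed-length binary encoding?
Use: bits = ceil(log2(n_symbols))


log2(5849) = 12.514
Bracket: 2^12 = 4096 < 5849 <= 2^13 = 8192
So ceil(log2(5849)) = 13

bits = ceil(log2(5849)) = ceil(12.514) = 13 bits


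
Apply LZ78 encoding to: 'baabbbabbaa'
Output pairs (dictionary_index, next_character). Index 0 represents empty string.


LZ78 encoding steps:
Dictionary: {0: ''}
Step 1: w='' (idx 0), next='b' -> output (0, 'b'), add 'b' as idx 1
Step 2: w='' (idx 0), next='a' -> output (0, 'a'), add 'a' as idx 2
Step 3: w='a' (idx 2), next='b' -> output (2, 'b'), add 'ab' as idx 3
Step 4: w='b' (idx 1), next='b' -> output (1, 'b'), add 'bb' as idx 4
Step 5: w='ab' (idx 3), next='b' -> output (3, 'b'), add 'abb' as idx 5
Step 6: w='a' (idx 2), next='a' -> output (2, 'a'), add 'aa' as idx 6


Encoded: [(0, 'b'), (0, 'a'), (2, 'b'), (1, 'b'), (3, 'b'), (2, 'a')]


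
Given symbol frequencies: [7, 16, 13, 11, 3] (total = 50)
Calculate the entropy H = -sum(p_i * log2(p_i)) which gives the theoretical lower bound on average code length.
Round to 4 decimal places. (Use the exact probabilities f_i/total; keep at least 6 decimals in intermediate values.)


Per-symbol terms -p_i * log2(p_i) with p_i = f_i/50:
  p = 7/50 = 0.140000: log2(p) = -2.836501, -p*log2(p) = 0.397110
  p = 16/50 = 0.320000: log2(p) = -1.643856, -p*log2(p) = 0.526034
  p = 13/50 = 0.260000: log2(p) = -1.943416, -p*log2(p) = 0.505288
  p = 11/50 = 0.220000: log2(p) = -2.184425, -p*log2(p) = 0.480573
  p = 3/50 = 0.060000: log2(p) = -4.058894, -p*log2(p) = 0.243534
H = 0.397110 + 0.526034 + 0.505288 + 0.480573 + 0.243534 = 2.152539

H = 2.1525 bits/symbol


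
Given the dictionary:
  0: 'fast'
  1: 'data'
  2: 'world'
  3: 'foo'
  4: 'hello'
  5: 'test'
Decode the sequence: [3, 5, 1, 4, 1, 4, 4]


Look up each index in the dictionary:
  3 -> 'foo'
  5 -> 'test'
  1 -> 'data'
  4 -> 'hello'
  1 -> 'data'
  4 -> 'hello'
  4 -> 'hello'

Decoded: "foo test data hello data hello hello"


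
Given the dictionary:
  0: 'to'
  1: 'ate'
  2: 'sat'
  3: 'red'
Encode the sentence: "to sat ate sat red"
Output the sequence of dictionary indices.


Look up each word in the dictionary:
  'to' -> 0
  'sat' -> 2
  'ate' -> 1
  'sat' -> 2
  'red' -> 3

Encoded: [0, 2, 1, 2, 3]


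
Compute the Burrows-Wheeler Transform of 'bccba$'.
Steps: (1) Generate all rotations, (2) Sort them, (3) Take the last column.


Rotations (sorted):
  0: $bccba -> last char: a
  1: a$bccb -> last char: b
  2: ba$bcc -> last char: c
  3: bccba$ -> last char: $
  4: cba$bc -> last char: c
  5: ccba$b -> last char: b


BWT = abc$cb


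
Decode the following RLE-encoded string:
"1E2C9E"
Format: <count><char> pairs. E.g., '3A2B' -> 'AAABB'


Expanding each <count><char> pair:
  1E -> 'E'
  2C -> 'CC'
  9E -> 'EEEEEEEEE'

Decoded = ECCEEEEEEEEE


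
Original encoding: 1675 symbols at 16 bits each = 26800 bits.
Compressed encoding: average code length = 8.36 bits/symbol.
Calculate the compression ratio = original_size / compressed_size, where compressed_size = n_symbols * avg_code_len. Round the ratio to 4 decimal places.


original_size = n_symbols * orig_bits = 1675 * 16 = 26800 bits
compressed_size = n_symbols * avg_code_len = 1675 * 8.36 = 14003.0 bits
ratio = original_size / compressed_size = 26800 / 14003.0 = 1.9139

Compression ratio = 1.9139


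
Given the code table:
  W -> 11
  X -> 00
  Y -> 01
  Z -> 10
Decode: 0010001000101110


Decoding:
00 -> X
10 -> Z
00 -> X
10 -> Z
00 -> X
10 -> Z
11 -> W
10 -> Z


Result: XZXZXZWZ


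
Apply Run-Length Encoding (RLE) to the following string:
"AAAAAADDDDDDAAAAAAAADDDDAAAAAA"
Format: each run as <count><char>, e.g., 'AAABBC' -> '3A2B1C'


Scanning runs left to right:
  i=0: run of 'A' x 6 -> '6A'
  i=6: run of 'D' x 6 -> '6D'
  i=12: run of 'A' x 8 -> '8A'
  i=20: run of 'D' x 4 -> '4D'
  i=24: run of 'A' x 6 -> '6A'

RLE = 6A6D8A4D6A


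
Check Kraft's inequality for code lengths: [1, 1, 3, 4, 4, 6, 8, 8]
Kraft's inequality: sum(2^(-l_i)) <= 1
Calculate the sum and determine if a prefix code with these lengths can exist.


Sum = 2^(-1) + 2^(-1) + 2^(-3) + 2^(-4) + 2^(-4) + 2^(-6) + 2^(-8) + 2^(-8)
    = 0.5 + 0.5 + 0.125 + 0.0625 + 0.0625 + 0.015625 + 0.00390625 + 0.00390625
    = 326/256 = 1.2734375
Since 1.2734375 > 1, Kraft's inequality is NOT satisfied.
A prefix code with these lengths CANNOT exist.

Kraft sum = 1.2734375. Not satisfied.


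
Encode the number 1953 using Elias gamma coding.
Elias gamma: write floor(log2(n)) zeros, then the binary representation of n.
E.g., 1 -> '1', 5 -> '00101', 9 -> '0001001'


num_bits = floor(log2(1953)) + 1 = 11
leading_zeros = num_bits - 1 = 10
binary(1953) = 11110100001

Elias gamma(1953) = '0000000000' + '11110100001' = 000000000011110100001 (21 bits)


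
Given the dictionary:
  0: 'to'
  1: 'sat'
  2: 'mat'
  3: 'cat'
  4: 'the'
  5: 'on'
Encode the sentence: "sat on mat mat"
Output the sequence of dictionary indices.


Look up each word in the dictionary:
  'sat' -> 1
  'on' -> 5
  'mat' -> 2
  'mat' -> 2

Encoded: [1, 5, 2, 2]


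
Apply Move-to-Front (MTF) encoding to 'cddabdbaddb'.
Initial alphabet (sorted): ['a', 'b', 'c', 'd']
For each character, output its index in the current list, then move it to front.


MTF encoding:
'c': index 2 in ['a', 'b', 'c', 'd'] -> ['c', 'a', 'b', 'd']
'd': index 3 in ['c', 'a', 'b', 'd'] -> ['d', 'c', 'a', 'b']
'd': index 0 in ['d', 'c', 'a', 'b'] -> ['d', 'c', 'a', 'b']
'a': index 2 in ['d', 'c', 'a', 'b'] -> ['a', 'd', 'c', 'b']
'b': index 3 in ['a', 'd', 'c', 'b'] -> ['b', 'a', 'd', 'c']
'd': index 2 in ['b', 'a', 'd', 'c'] -> ['d', 'b', 'a', 'c']
'b': index 1 in ['d', 'b', 'a', 'c'] -> ['b', 'd', 'a', 'c']
'a': index 2 in ['b', 'd', 'a', 'c'] -> ['a', 'b', 'd', 'c']
'd': index 2 in ['a', 'b', 'd', 'c'] -> ['d', 'a', 'b', 'c']
'd': index 0 in ['d', 'a', 'b', 'c'] -> ['d', 'a', 'b', 'c']
'b': index 2 in ['d', 'a', 'b', 'c'] -> ['b', 'd', 'a', 'c']


Output: [2, 3, 0, 2, 3, 2, 1, 2, 2, 0, 2]


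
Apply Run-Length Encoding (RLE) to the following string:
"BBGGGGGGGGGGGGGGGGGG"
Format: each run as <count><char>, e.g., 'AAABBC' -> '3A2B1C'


Scanning runs left to right:
  i=0: run of 'B' x 2 -> '2B'
  i=2: run of 'G' x 18 -> '18G'

RLE = 2B18G


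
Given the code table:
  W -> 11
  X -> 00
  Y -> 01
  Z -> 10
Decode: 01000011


Decoding:
01 -> Y
00 -> X
00 -> X
11 -> W


Result: YXXW


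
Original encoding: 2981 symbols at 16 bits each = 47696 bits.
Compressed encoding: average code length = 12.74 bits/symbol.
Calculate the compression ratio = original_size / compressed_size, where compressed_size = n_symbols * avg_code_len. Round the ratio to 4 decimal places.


original_size = n_symbols * orig_bits = 2981 * 16 = 47696 bits
compressed_size = n_symbols * avg_code_len = 2981 * 12.74 = 37977.94 bits
ratio = original_size / compressed_size = 47696 / 37977.94 = 1.2559

Compression ratio = 1.2559


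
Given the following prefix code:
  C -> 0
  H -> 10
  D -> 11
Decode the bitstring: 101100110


Decoding step by step:
Bits 10 -> H
Bits 11 -> D
Bits 0 -> C
Bits 0 -> C
Bits 11 -> D
Bits 0 -> C


Decoded message: HDCCDC


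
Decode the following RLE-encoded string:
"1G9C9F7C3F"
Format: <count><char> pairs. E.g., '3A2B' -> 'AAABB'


Expanding each <count><char> pair:
  1G -> 'G'
  9C -> 'CCCCCCCCC'
  9F -> 'FFFFFFFFF'
  7C -> 'CCCCCCC'
  3F -> 'FFF'

Decoded = GCCCCCCCCCFFFFFFFFFCCCCCCCFFF


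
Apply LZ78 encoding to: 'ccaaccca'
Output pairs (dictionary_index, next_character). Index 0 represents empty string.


LZ78 encoding steps:
Dictionary: {0: ''}
Step 1: w='' (idx 0), next='c' -> output (0, 'c'), add 'c' as idx 1
Step 2: w='c' (idx 1), next='a' -> output (1, 'a'), add 'ca' as idx 2
Step 3: w='' (idx 0), next='a' -> output (0, 'a'), add 'a' as idx 3
Step 4: w='c' (idx 1), next='c' -> output (1, 'c'), add 'cc' as idx 4
Step 5: w='ca' (idx 2), end of input -> output (2, '')


Encoded: [(0, 'c'), (1, 'a'), (0, 'a'), (1, 'c'), (2, '')]


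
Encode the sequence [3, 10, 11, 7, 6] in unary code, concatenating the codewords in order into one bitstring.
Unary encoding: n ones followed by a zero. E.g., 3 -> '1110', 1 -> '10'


Encode each number as n ones followed by a terminating 0:
  3 -> 1110 (4 bits)
  10 -> 11111111110 (11 bits)
  11 -> 111111111110 (12 bits)
  7 -> 11111110 (8 bits)
  6 -> 1111110 (7 bits)
Total length = 4 + 11 + 12 + 8 + 7 = 42 bits.

Unary([3, 10, 11, 7, 6]) = 111011111111110111111111110111111101111110 (42 bits)


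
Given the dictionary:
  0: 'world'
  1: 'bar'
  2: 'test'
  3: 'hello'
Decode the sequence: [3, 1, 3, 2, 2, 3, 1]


Look up each index in the dictionary:
  3 -> 'hello'
  1 -> 'bar'
  3 -> 'hello'
  2 -> 'test'
  2 -> 'test'
  3 -> 'hello'
  1 -> 'bar'

Decoded: "hello bar hello test test hello bar"


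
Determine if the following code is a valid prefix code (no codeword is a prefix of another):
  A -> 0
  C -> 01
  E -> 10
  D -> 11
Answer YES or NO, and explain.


Checking each pair (does one codeword prefix another?):
  A='0' vs C='01': prefix -- VIOLATION

NO -- this is NOT a valid prefix code. A (0) is a prefix of C (01).


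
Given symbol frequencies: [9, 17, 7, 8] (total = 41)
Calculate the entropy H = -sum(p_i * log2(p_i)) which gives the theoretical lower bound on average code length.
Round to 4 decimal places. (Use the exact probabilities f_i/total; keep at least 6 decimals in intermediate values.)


Per-symbol terms -p_i * log2(p_i) with p_i = f_i/41:
  p = 9/41 = 0.219512: log2(p) = -2.187627, -p*log2(p) = 0.480211
  p = 17/41 = 0.414634: log2(p) = -1.270089, -p*log2(p) = 0.526622
  p = 7/41 = 0.170732: log2(p) = -2.550197, -p*log2(p) = 0.435400
  p = 8/41 = 0.195122: log2(p) = -2.357552, -p*log2(p) = 0.460010
H = 0.480211 + 0.526622 + 0.435400 + 0.460010 = 1.902243

H = 1.9022 bits/symbol


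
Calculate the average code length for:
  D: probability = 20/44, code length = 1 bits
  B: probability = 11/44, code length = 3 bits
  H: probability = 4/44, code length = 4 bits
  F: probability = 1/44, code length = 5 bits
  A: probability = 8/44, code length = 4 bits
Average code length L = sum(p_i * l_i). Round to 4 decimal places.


Weighted contributions p_i * l_i:
  D: (20/44) * 1 = 20/44
  B: (11/44) * 3 = 33/44
  H: (4/44) * 4 = 16/44
  F: (1/44) * 5 = 5/44
  A: (8/44) * 4 = 32/44
Sum = (20 + 33 + 16 + 5 + 32)/44 = 106/44

L = 106/44 = 2.4091 bits/symbol


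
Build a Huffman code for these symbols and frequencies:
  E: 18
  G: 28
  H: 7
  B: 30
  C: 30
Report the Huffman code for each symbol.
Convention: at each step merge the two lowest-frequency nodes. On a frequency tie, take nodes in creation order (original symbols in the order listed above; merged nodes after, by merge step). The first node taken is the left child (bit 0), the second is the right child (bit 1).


Huffman tree construction:
Step 1: Merge H(7) + E(18) = 25
Step 2: Merge (H+E)(25) + G(28) = 53
Step 3: Merge B(30) + C(30) = 60
Step 4: Merge ((H+E)+G)(53) + (B+C)(60) = 113
Read each symbol's code off the tree from the root (left child = 0, right child = 1).

Codes:
  E: 001 (length 3)
  G: 01 (length 2)
  H: 000 (length 3)
  B: 10 (length 2)
  C: 11 (length 2)
Average code length: 251/113 = 2.2212 bits/symbol


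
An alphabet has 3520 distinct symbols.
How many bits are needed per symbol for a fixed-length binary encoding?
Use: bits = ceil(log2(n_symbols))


log2(3520) = 11.7814
Bracket: 2^11 = 2048 < 3520 <= 2^12 = 4096
So ceil(log2(3520)) = 12

bits = ceil(log2(3520)) = ceil(11.7814) = 12 bits


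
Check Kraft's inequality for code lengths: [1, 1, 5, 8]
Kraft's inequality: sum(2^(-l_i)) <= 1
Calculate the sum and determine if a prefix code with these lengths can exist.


Sum = 2^(-1) + 2^(-1) + 2^(-5) + 2^(-8)
    = 0.5 + 0.5 + 0.03125 + 0.00390625
    = 265/256 = 1.03515625
Since 1.03515625 > 1, Kraft's inequality is NOT satisfied.
A prefix code with these lengths CANNOT exist.

Kraft sum = 1.03515625. Not satisfied.


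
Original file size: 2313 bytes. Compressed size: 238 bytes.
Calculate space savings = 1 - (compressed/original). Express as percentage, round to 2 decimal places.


ratio = compressed/original = 238/2313 = 0.102897
savings = 1 - ratio = 1 - 0.102897 = 0.897103
as a percentage: 0.897103 * 100 = 89.71%

Space savings = 1 - 238/2313 = 89.71%


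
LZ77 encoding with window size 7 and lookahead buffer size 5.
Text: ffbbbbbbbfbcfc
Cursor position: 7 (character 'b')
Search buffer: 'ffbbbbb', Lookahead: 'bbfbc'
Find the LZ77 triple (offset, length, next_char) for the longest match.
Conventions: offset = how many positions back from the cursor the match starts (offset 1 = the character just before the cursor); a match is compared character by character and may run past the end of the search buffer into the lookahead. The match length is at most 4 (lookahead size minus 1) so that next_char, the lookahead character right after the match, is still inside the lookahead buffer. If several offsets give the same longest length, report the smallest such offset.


Try each offset into the search buffer:
  offset=1 (pos 6, char 'b'): match length 2
  offset=2 (pos 5, char 'b'): match length 2
  offset=3 (pos 4, char 'b'): match length 2
  offset=4 (pos 3, char 'b'): match length 2
  offset=5 (pos 2, char 'b'): match length 2
  offset=6 (pos 1, char 'f'): match length 0
  offset=7 (pos 0, char 'f'): match length 0
Longest match has length 2, found at offsets 1, 2, 3, 4, 5; take the smallest, offset 1.
next_char = character at position 7 + 2 = 9 -> 'f'

Best match: offset=1, length=2 (matching 'bb' starting at position 6)
LZ77 triple: (1, 2, 'f')


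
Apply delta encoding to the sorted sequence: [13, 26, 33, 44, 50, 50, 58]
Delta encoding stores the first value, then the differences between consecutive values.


First value: 13
Deltas:
  26 - 13 = 13
  33 - 26 = 7
  44 - 33 = 11
  50 - 44 = 6
  50 - 50 = 0
  58 - 50 = 8


Delta encoded: [13, 13, 7, 11, 6, 0, 8]


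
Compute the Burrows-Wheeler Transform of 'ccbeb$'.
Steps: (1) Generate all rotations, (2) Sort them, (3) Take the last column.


Rotations (sorted):
  0: $ccbeb -> last char: b
  1: b$ccbe -> last char: e
  2: beb$cc -> last char: c
  3: cbeb$c -> last char: c
  4: ccbeb$ -> last char: $
  5: eb$ccb -> last char: b


BWT = becc$b


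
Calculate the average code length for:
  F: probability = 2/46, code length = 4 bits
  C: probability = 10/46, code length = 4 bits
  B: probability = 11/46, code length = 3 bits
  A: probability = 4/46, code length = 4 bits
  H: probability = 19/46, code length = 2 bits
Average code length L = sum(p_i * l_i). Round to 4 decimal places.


Weighted contributions p_i * l_i:
  F: (2/46) * 4 = 8/46
  C: (10/46) * 4 = 40/46
  B: (11/46) * 3 = 33/46
  A: (4/46) * 4 = 16/46
  H: (19/46) * 2 = 38/46
Sum = (8 + 40 + 33 + 16 + 38)/46 = 135/46

L = 135/46 = 2.9348 bits/symbol
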